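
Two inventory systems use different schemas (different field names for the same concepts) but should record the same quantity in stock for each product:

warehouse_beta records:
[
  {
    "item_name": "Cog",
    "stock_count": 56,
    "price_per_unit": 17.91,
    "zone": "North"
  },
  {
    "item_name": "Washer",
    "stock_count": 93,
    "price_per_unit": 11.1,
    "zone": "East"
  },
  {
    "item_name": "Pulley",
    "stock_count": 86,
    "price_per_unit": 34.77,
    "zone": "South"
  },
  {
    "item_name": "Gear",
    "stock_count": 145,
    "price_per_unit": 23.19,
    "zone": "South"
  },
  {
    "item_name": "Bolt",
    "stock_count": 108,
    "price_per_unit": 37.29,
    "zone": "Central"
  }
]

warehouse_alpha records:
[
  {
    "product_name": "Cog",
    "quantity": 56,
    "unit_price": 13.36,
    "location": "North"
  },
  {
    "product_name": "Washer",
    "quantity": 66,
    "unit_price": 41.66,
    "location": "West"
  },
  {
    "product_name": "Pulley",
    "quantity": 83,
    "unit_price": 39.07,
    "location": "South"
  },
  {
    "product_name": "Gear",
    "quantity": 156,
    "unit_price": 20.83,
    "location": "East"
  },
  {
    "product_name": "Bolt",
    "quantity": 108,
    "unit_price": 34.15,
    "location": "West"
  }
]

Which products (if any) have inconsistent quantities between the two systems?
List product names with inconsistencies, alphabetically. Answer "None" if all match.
Gear, Pulley, Washer

Schema mappings:
- "item_name" (warehouse_beta) = "product_name" (warehouse_alpha) = product name
- "stock_count" (warehouse_beta) = "quantity" (warehouse_alpha) = quantity

Comparison:
  Cog: 56 vs 56 - MATCH
  Washer: 93 vs 66 - MISMATCH
  Pulley: 86 vs 83 - MISMATCH
  Gear: 145 vs 156 - MISMATCH
  Bolt: 108 vs 108 - MATCH

Products with inconsistencies: Gear, Pulley, Washer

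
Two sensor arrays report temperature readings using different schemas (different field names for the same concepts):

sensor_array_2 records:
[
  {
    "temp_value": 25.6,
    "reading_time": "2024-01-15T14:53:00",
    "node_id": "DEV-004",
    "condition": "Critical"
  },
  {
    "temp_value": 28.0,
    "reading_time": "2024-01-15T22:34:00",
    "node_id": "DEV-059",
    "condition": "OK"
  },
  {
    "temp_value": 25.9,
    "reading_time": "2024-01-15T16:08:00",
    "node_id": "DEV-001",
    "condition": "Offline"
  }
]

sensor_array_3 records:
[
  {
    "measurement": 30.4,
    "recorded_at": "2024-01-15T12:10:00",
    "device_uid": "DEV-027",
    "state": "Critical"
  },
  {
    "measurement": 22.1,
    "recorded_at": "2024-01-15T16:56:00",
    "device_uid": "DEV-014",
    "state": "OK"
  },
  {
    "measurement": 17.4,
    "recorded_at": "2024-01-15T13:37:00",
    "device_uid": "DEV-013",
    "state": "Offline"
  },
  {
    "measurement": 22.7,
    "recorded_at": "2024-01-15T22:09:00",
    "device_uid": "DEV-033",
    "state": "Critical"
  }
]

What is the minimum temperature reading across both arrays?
17.4

Schema mapping: "temp_value" (sensor_array_2) = "measurement" (sensor_array_3) = temperature reading

Minimum in sensor_array_2: 25.6
Minimum in sensor_array_3: 17.4

Overall minimum: min(25.6, 17.4) = 17.4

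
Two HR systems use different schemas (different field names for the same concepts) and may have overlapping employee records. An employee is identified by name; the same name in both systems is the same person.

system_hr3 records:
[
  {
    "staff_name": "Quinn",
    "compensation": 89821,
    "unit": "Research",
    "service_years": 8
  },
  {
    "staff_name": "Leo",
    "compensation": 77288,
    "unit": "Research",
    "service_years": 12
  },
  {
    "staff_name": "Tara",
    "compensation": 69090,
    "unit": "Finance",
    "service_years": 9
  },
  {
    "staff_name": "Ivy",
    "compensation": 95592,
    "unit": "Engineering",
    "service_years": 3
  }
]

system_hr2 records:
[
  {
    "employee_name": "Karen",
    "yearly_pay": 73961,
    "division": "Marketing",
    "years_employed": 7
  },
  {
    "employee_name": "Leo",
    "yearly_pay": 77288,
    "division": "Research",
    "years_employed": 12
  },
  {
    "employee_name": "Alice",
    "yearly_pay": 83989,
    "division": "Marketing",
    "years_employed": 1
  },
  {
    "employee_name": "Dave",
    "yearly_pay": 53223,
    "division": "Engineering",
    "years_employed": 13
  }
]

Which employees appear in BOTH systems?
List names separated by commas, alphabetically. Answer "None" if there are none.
Leo

Schema mapping: "staff_name" (system_hr3) = "employee_name" (system_hr2) = employee name

Names in system_hr3: ['Ivy', 'Leo', 'Quinn', 'Tara']
Names in system_hr2: ['Alice', 'Dave', 'Karen', 'Leo']

Intersection: ['Leo']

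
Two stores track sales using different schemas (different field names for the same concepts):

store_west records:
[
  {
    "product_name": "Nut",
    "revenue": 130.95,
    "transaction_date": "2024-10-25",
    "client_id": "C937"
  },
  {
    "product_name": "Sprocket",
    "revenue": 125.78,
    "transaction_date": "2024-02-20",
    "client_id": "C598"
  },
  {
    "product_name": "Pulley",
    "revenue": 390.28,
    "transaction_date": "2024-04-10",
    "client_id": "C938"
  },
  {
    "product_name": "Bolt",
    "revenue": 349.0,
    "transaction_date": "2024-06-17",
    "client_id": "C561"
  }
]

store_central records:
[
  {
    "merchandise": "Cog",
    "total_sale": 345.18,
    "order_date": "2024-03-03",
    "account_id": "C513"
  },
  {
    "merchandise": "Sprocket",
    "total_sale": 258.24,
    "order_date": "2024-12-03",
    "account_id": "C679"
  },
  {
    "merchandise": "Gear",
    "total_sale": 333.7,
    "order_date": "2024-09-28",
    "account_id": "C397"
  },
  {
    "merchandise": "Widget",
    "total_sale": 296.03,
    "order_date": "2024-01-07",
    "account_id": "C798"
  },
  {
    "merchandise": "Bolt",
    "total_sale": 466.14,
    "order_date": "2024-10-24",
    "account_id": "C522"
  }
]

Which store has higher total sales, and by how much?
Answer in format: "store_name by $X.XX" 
store_central by $703.28

Schema mapping: "revenue" (store_west) = "total_sale" (store_central) = sale amount

Total for store_west: 996.01
Total for store_central: 1699.29

Difference: |996.01 - 1699.29| = 703.28
store_central has higher sales by $703.28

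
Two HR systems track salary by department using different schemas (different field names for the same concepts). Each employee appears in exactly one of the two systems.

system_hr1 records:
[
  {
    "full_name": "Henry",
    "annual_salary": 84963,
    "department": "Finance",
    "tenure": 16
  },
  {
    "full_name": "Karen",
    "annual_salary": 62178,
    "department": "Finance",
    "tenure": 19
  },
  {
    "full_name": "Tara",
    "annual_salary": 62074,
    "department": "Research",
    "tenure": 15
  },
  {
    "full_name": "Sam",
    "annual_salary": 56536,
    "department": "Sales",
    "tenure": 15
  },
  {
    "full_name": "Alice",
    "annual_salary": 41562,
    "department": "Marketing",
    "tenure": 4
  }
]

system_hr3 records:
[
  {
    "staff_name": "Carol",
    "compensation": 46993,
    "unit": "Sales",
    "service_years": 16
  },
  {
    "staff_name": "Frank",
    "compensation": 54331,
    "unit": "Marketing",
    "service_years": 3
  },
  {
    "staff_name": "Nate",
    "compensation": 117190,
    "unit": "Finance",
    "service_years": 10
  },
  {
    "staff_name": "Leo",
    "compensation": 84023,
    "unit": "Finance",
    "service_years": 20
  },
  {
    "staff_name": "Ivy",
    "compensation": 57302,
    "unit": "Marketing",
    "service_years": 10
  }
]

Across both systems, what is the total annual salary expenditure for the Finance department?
348354

Schema mappings:
- "department" (system_hr1) = "unit" (system_hr3) = department
- "annual_salary" (system_hr1) = "compensation" (system_hr3) = salary

Finance salaries from system_hr1: 147141
Finance salaries from system_hr3: 201213

Total: 147141 + 201213 = 348354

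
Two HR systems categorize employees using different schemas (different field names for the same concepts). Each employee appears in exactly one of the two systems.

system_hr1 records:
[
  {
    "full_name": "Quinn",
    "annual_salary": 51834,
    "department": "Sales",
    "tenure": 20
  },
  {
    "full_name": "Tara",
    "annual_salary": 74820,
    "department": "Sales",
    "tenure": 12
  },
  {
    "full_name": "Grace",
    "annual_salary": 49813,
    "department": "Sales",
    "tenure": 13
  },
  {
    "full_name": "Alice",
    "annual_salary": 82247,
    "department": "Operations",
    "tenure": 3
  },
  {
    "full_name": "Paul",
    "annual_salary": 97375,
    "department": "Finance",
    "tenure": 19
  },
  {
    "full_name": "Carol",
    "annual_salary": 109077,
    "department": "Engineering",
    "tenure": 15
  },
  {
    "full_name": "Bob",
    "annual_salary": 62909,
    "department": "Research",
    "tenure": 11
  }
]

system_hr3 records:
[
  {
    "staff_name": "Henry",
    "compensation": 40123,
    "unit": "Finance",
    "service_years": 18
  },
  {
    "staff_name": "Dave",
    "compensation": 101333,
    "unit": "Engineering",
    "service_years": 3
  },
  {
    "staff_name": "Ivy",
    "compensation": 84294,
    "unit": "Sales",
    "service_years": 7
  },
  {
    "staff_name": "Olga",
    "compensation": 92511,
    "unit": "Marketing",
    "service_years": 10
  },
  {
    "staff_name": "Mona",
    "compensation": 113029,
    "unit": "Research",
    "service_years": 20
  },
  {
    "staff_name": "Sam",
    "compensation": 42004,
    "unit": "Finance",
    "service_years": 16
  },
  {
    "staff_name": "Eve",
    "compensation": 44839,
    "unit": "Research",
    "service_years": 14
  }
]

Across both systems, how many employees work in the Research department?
3

Schema mapping: "department" (system_hr1) = "unit" (system_hr3) = department

Research employees in system_hr1: 1
Research employees in system_hr3: 2

Total in Research: 1 + 2 = 3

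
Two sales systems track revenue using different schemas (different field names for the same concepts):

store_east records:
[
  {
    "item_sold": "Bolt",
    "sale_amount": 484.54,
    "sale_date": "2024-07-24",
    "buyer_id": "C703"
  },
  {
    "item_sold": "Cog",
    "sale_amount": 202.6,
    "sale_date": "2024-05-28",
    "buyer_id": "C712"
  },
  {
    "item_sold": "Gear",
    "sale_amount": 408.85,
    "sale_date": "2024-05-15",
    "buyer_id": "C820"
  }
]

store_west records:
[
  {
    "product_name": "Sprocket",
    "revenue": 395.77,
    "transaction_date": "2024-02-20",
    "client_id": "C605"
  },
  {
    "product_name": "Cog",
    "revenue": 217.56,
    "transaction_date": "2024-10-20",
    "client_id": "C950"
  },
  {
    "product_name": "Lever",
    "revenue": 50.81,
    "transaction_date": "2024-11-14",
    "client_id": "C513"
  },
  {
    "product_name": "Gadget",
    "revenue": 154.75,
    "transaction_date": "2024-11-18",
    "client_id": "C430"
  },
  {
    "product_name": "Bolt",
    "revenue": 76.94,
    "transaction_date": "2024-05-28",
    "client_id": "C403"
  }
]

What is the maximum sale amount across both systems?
484.54

Reconcile: "sale_amount" (store_east) = "revenue" (store_west) = sale amount

Maximum in store_east: 484.54
Maximum in store_west: 395.77

Overall maximum: max(484.54, 395.77) = 484.54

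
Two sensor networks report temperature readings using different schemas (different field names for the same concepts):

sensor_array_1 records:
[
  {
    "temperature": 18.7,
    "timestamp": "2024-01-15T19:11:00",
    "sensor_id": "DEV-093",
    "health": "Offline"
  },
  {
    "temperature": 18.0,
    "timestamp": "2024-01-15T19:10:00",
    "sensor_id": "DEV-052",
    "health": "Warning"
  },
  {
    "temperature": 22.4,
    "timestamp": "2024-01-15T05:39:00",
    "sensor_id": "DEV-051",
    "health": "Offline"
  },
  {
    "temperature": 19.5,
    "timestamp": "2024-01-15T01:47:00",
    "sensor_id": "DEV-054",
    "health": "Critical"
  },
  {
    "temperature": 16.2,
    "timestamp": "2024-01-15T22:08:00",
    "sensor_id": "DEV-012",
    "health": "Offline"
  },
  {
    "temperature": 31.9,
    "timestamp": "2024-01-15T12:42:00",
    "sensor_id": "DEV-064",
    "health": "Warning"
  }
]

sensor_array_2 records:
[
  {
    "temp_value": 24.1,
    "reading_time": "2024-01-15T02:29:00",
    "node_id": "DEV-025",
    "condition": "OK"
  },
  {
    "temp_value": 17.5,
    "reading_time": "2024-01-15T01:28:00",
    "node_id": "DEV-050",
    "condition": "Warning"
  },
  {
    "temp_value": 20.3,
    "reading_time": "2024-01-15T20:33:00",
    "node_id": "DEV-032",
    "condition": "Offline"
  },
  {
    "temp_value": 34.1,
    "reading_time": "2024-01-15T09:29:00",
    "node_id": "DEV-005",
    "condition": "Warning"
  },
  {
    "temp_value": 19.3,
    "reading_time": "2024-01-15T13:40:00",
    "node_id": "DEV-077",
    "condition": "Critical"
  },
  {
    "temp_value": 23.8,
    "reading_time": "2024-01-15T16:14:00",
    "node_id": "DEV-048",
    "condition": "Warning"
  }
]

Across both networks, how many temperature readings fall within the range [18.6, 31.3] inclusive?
7

Schema mapping: "temperature" (sensor_array_1) = "temp_value" (sensor_array_2) = temperature

Readings in [18.6, 31.3] from sensor_array_1: 3
Readings in [18.6, 31.3] from sensor_array_2: 4

Total count: 3 + 4 = 7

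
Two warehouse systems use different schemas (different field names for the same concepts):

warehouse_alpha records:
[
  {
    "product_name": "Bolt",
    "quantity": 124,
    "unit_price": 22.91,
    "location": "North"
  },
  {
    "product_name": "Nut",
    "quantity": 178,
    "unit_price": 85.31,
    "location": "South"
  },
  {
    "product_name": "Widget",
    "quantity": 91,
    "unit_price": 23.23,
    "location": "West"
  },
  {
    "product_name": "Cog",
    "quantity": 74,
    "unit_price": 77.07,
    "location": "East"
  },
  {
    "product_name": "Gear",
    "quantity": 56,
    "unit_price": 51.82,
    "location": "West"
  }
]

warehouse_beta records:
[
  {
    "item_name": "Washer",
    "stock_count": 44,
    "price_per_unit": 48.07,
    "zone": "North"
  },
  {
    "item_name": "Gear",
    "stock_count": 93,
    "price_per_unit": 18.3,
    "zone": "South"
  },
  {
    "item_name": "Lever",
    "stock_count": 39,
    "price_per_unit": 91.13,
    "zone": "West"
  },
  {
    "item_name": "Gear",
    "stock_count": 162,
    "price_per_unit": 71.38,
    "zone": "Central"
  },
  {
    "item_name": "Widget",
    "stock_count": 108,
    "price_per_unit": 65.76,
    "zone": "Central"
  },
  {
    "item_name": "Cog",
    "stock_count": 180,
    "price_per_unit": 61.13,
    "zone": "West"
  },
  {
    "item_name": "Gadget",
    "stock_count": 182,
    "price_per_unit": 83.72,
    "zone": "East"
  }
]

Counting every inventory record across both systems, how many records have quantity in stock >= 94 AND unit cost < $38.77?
1

Schema mappings:
- "quantity" (warehouse_alpha) = "stock_count" (warehouse_beta) = quantity
- "unit_price" (warehouse_alpha) = "price_per_unit" (warehouse_beta) = unit cost

Records meeting both conditions in warehouse_alpha: 1
Records meeting both conditions in warehouse_beta: 0

Total: 1 + 0 = 1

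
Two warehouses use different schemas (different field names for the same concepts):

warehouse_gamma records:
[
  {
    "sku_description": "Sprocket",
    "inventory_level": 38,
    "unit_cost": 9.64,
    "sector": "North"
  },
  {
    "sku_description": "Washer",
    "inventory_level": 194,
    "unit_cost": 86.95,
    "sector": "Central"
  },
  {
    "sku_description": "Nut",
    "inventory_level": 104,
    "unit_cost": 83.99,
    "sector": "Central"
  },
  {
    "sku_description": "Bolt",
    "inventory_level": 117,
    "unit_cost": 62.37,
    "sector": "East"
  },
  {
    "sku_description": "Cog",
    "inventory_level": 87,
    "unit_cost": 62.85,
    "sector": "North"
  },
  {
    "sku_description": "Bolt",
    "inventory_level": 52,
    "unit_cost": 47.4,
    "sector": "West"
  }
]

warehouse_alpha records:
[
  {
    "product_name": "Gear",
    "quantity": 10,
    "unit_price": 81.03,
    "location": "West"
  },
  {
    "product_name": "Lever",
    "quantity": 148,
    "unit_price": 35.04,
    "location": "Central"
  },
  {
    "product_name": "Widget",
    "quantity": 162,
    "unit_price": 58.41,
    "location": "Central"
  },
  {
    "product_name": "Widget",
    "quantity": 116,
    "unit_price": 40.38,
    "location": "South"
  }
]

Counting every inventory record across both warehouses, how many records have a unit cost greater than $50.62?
6

Schema mapping: "unit_cost" (warehouse_gamma) = "unit_price" (warehouse_alpha) = unit cost

Records > $50.62 in warehouse_gamma: 4
Records > $50.62 in warehouse_alpha: 2

Total count: 4 + 2 = 6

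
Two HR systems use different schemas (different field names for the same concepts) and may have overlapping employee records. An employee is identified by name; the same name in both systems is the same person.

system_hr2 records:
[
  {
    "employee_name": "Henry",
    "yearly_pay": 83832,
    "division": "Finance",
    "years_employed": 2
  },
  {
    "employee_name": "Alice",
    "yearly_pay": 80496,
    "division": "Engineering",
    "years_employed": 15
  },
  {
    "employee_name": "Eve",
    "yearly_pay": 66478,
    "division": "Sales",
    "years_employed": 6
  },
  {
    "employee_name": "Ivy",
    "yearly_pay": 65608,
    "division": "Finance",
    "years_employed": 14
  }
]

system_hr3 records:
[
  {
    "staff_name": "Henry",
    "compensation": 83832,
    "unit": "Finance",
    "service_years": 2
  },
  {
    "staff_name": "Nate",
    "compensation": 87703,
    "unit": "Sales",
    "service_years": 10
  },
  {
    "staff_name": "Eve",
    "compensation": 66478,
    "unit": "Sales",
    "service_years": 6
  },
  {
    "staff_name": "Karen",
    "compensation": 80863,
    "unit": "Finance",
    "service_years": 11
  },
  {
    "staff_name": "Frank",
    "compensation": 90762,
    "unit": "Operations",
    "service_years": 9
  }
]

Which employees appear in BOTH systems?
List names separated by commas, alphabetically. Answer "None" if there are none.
Eve, Henry

Schema mapping: "employee_name" (system_hr2) = "staff_name" (system_hr3) = employee name

Names in system_hr2: ['Alice', 'Eve', 'Henry', 'Ivy']
Names in system_hr3: ['Eve', 'Frank', 'Henry', 'Karen', 'Nate']

Intersection: ['Eve', 'Henry']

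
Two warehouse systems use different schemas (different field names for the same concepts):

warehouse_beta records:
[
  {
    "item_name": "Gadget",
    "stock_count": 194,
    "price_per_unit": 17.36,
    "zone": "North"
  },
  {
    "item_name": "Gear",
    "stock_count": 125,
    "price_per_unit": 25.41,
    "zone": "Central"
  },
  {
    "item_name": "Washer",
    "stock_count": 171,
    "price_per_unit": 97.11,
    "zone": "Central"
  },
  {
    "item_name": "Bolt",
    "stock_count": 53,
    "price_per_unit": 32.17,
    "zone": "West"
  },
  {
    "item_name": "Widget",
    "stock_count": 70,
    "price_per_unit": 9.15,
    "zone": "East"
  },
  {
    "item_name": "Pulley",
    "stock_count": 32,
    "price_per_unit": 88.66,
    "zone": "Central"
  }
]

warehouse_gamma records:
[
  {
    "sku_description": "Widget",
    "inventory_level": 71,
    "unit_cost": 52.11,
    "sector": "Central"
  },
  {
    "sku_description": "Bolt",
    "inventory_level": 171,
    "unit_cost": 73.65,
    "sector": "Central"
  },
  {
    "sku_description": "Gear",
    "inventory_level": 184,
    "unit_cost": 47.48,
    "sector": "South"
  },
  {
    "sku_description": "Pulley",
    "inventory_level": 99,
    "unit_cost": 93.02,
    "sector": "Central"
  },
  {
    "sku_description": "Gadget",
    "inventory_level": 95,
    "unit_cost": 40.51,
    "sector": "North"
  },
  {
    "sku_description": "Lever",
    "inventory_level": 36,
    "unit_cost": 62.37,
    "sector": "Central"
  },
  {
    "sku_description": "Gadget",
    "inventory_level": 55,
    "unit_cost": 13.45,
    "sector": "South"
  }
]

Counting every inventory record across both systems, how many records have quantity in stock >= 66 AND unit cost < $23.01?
2

Schema mappings:
- "stock_count" (warehouse_beta) = "inventory_level" (warehouse_gamma) = quantity
- "price_per_unit" (warehouse_beta) = "unit_cost" (warehouse_gamma) = unit cost

Records meeting both conditions in warehouse_beta: 2
Records meeting both conditions in warehouse_gamma: 0

Total: 2 + 0 = 2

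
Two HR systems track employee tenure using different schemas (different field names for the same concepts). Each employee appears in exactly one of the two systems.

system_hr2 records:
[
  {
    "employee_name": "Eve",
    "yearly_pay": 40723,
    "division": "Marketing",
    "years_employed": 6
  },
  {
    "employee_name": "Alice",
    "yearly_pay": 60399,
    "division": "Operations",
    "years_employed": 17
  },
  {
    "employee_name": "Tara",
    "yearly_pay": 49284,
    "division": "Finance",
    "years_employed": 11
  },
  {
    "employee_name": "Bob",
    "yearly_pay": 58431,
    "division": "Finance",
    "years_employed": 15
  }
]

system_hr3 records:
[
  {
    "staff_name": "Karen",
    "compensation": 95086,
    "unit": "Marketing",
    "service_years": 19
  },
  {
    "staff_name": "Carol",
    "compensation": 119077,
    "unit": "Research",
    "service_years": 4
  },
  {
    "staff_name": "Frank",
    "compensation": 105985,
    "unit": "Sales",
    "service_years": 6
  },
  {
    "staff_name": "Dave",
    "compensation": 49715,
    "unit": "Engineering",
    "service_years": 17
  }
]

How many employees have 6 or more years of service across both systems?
7

Reconcile schemas: "years_employed" (system_hr2) = "service_years" (system_hr3) = years of service

From system_hr2: 4 employees with >= 6 years
From system_hr3: 3 employees with >= 6 years

Total: 4 + 3 = 7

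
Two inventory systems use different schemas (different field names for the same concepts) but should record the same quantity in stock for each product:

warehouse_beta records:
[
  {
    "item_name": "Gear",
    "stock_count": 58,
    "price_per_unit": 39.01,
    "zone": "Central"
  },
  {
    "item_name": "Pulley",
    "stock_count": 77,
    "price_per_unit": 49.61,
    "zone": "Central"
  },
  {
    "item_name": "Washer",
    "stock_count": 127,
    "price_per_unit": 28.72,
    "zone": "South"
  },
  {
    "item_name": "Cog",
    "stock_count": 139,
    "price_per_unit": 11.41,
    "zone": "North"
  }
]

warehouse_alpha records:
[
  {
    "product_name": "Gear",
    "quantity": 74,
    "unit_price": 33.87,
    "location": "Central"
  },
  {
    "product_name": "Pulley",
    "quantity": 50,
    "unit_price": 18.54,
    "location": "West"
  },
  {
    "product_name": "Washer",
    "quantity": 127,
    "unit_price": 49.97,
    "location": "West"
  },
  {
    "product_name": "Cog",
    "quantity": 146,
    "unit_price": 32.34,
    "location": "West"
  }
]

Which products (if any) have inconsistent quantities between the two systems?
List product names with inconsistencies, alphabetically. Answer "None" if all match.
Cog, Gear, Pulley

Schema mappings:
- "item_name" (warehouse_beta) = "product_name" (warehouse_alpha) = product name
- "stock_count" (warehouse_beta) = "quantity" (warehouse_alpha) = quantity

Comparison:
  Gear: 58 vs 74 - MISMATCH
  Pulley: 77 vs 50 - MISMATCH
  Washer: 127 vs 127 - MATCH
  Cog: 139 vs 146 - MISMATCH

Products with inconsistencies: Cog, Gear, Pulley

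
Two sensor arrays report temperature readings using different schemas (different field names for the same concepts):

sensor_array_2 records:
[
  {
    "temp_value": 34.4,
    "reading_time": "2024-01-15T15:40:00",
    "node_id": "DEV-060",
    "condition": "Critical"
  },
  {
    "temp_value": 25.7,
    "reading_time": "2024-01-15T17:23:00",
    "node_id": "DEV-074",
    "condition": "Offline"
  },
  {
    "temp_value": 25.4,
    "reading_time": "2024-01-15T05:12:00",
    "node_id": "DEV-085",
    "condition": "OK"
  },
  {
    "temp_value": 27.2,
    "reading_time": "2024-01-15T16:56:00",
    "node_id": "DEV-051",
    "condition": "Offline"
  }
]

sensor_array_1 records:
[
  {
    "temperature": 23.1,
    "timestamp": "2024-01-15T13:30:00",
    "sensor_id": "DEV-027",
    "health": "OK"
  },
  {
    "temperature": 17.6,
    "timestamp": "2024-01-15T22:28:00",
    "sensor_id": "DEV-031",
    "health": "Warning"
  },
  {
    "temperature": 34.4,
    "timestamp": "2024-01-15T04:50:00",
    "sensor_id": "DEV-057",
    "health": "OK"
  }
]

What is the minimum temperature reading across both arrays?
17.6

Schema mapping: "temp_value" (sensor_array_2) = "temperature" (sensor_array_1) = temperature reading

Minimum in sensor_array_2: 25.4
Minimum in sensor_array_1: 17.6

Overall minimum: min(25.4, 17.6) = 17.6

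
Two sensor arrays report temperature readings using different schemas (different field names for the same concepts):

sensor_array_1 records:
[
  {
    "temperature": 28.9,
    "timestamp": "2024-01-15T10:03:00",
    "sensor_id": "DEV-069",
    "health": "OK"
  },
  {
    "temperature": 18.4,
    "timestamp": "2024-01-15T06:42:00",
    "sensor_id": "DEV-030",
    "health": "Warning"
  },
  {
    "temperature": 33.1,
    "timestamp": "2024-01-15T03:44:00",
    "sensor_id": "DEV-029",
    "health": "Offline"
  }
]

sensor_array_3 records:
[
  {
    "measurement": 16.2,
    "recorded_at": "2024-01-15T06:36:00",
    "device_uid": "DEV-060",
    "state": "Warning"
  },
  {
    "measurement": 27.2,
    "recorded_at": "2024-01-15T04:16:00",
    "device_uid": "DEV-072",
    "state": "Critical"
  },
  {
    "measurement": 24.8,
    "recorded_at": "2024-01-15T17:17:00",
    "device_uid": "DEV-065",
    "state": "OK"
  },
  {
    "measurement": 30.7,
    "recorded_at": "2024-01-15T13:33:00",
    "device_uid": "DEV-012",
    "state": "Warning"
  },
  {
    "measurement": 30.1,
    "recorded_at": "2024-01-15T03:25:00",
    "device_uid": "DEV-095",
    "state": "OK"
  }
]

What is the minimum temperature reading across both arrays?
16.2

Schema mapping: "temperature" (sensor_array_1) = "measurement" (sensor_array_3) = temperature reading

Minimum in sensor_array_1: 18.4
Minimum in sensor_array_3: 16.2

Overall minimum: min(18.4, 16.2) = 16.2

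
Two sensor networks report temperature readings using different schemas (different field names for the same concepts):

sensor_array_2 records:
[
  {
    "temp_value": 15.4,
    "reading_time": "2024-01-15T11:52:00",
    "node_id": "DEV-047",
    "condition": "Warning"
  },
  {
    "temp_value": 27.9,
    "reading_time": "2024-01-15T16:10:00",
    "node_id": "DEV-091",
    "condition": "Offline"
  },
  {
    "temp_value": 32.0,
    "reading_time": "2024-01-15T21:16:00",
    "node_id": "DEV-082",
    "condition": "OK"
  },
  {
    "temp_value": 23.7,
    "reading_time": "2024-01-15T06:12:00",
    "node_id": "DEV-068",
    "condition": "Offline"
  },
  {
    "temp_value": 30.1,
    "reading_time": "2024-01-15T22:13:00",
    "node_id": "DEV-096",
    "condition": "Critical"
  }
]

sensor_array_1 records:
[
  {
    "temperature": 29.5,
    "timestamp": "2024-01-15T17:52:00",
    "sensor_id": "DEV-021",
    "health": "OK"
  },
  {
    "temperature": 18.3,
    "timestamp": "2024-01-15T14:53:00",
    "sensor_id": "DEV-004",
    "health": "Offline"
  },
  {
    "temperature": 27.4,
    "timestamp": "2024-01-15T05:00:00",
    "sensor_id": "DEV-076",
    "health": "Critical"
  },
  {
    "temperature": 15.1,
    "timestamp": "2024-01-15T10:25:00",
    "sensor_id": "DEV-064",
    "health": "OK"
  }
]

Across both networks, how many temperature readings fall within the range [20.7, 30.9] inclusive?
5

Schema mapping: "temp_value" (sensor_array_2) = "temperature" (sensor_array_1) = temperature

Readings in [20.7, 30.9] from sensor_array_2: 3
Readings in [20.7, 30.9] from sensor_array_1: 2

Total count: 3 + 2 = 5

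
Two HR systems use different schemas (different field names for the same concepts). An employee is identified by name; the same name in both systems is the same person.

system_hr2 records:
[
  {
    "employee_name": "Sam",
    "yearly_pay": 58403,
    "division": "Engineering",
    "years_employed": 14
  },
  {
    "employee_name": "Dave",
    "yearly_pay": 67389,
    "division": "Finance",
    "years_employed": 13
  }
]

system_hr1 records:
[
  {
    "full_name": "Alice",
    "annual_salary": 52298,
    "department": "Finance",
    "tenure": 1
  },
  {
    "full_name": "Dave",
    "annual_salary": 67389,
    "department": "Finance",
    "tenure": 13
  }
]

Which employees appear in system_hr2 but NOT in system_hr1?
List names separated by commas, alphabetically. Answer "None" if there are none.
Sam

Schema mapping: "employee_name" (system_hr2) = "full_name" (system_hr1) = employee name

Names in system_hr2: ['Dave', 'Sam']
Names in system_hr1: ['Alice', 'Dave']

In system_hr2 but not system_hr1: ['Sam']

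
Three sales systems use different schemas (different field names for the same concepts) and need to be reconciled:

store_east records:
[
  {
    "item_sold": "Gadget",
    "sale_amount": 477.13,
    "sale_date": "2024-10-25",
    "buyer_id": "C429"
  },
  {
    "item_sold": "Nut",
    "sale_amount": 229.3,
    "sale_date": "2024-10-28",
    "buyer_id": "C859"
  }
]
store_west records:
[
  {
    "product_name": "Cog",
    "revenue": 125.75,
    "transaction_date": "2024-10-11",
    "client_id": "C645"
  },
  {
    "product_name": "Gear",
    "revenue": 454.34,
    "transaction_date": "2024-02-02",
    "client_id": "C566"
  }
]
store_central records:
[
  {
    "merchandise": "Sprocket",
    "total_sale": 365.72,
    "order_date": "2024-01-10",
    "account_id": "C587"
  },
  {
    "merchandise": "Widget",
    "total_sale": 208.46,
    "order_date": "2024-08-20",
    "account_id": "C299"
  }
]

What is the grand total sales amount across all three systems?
1860.7

Schema reconciliation - all amount fields map to sale amount:

store_east (sale_amount): 706.43
store_west (revenue): 580.09
store_central (total_sale): 574.18

Grand total: 1860.7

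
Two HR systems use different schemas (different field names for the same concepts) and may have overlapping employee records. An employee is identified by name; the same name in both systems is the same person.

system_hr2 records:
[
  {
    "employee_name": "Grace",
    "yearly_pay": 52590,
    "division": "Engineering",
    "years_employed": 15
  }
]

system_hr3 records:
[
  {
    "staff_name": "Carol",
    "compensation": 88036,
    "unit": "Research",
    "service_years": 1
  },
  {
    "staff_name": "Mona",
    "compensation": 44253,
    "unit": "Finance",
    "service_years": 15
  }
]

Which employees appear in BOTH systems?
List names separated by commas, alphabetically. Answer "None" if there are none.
None

Schema mapping: "employee_name" (system_hr2) = "staff_name" (system_hr3) = employee name

Names in system_hr2: ['Grace']
Names in system_hr3: ['Carol', 'Mona']

Intersection: None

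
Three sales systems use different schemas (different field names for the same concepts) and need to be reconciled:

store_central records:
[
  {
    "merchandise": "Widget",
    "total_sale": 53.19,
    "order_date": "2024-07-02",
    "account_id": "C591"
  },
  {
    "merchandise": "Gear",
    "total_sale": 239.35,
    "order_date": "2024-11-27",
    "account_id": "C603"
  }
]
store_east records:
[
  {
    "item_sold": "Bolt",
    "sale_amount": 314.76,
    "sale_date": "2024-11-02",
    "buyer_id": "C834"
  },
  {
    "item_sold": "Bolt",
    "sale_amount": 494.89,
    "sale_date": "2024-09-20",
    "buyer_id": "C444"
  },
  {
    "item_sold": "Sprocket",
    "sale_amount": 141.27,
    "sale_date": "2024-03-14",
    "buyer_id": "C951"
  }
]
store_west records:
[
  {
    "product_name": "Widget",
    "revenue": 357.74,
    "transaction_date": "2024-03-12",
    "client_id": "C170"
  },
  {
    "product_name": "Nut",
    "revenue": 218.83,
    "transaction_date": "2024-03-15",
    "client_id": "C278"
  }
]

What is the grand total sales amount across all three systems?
1820.03

Schema reconciliation - all amount fields map to sale amount:

store_central (total_sale): 292.54
store_east (sale_amount): 950.92
store_west (revenue): 576.57

Grand total: 1820.03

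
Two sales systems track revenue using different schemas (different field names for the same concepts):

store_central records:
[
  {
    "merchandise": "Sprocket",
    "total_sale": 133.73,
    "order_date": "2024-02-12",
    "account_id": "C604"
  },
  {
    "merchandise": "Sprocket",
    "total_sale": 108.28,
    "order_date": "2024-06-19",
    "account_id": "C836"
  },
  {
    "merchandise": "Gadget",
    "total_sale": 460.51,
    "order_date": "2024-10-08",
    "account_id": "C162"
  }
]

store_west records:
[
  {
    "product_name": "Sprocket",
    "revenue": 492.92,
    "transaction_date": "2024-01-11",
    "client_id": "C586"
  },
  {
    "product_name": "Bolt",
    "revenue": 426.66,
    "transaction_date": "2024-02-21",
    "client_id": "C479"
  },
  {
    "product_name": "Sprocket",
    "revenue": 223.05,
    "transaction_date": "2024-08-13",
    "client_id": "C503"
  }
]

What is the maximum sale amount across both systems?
492.92

Reconcile: "total_sale" (store_central) = "revenue" (store_west) = sale amount

Maximum in store_central: 460.51
Maximum in store_west: 492.92

Overall maximum: max(460.51, 492.92) = 492.92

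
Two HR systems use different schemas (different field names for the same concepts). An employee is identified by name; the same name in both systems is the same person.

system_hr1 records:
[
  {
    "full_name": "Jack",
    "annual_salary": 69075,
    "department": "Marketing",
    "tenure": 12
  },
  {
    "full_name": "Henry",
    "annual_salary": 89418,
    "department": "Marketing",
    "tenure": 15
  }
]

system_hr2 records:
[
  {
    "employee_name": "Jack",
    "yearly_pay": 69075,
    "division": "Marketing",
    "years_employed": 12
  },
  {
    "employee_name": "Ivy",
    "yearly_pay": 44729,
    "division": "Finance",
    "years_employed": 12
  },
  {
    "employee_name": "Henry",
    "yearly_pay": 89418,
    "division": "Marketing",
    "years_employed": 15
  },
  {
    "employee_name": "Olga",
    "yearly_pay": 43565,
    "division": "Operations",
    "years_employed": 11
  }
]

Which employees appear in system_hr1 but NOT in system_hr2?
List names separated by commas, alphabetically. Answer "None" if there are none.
None

Schema mapping: "full_name" (system_hr1) = "employee_name" (system_hr2) = employee name

Names in system_hr1: ['Henry', 'Jack']
Names in system_hr2: ['Henry', 'Ivy', 'Jack', 'Olga']

In system_hr1 but not system_hr2: None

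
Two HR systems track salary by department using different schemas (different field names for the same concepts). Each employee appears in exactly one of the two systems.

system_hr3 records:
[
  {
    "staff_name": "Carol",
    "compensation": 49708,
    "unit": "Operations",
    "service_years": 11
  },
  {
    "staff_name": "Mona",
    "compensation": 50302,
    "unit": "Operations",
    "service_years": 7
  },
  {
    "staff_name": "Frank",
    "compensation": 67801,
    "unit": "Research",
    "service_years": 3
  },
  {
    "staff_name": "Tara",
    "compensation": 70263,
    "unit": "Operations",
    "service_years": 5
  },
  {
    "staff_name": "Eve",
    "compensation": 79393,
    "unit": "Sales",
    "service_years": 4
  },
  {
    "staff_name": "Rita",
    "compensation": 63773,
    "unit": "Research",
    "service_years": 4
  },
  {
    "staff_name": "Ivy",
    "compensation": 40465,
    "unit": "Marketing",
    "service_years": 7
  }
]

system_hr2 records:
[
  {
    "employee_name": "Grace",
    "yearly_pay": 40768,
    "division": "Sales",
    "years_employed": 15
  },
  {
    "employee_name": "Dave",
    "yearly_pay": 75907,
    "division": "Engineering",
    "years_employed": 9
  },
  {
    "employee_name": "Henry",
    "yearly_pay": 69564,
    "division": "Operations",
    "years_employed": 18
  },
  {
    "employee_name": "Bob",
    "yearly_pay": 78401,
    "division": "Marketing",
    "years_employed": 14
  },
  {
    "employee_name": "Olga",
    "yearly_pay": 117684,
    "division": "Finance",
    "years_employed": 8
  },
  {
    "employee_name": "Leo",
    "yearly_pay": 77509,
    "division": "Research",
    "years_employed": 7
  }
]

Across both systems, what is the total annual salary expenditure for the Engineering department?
75907

Schema mappings:
- "unit" (system_hr3) = "division" (system_hr2) = department
- "compensation" (system_hr3) = "yearly_pay" (system_hr2) = salary

Engineering salaries from system_hr3: 0
Engineering salaries from system_hr2: 75907

Total: 0 + 75907 = 75907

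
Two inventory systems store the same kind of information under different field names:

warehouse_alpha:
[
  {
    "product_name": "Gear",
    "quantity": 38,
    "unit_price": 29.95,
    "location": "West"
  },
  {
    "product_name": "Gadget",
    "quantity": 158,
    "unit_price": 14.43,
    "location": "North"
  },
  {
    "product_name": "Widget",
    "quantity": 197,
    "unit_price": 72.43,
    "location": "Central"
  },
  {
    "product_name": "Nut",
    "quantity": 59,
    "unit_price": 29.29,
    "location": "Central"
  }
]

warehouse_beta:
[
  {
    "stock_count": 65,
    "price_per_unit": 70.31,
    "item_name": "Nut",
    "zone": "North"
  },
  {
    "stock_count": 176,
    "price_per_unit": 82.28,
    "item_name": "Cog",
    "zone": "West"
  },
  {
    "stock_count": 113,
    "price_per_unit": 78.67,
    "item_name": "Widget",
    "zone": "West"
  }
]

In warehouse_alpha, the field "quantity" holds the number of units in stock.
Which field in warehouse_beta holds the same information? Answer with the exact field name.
stock_count

In warehouse_alpha, "quantity" holds the number of units in stock.
The fields in warehouse_beta are: "stock_count", "price_per_unit", "item_name", "zone".
"stock_count" is the match: the name refers to the same concept and its values are whole-number counts (e.g. 65, 176).
The other fields ("price_per_unit", "item_name", "zone") hold different kinds of data.

So "quantity" in warehouse_alpha corresponds to "stock_count" in warehouse_beta.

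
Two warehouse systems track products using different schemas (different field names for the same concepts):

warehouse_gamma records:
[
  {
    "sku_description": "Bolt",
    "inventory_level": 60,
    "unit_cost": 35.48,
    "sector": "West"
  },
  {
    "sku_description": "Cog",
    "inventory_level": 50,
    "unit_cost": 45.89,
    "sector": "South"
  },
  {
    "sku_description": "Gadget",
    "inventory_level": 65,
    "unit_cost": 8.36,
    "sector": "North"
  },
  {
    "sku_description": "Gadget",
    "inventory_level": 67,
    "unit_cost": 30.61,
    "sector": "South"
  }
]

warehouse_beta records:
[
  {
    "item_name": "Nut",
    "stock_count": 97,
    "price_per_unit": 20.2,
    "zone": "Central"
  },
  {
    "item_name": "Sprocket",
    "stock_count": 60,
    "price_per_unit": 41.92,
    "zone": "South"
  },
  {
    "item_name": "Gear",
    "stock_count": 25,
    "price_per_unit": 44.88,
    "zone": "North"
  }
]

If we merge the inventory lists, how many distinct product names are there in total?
6

Schema mapping: "sku_description" (warehouse_gamma) = "item_name" (warehouse_beta) = product name

Products in warehouse_gamma: ['Bolt', 'Cog', 'Gadget']
Products in warehouse_beta: ['Gear', 'Nut', 'Sprocket']

Union (unique products): ['Bolt', 'Cog', 'Gadget', 'Gear', 'Nut', 'Sprocket']
Count: 6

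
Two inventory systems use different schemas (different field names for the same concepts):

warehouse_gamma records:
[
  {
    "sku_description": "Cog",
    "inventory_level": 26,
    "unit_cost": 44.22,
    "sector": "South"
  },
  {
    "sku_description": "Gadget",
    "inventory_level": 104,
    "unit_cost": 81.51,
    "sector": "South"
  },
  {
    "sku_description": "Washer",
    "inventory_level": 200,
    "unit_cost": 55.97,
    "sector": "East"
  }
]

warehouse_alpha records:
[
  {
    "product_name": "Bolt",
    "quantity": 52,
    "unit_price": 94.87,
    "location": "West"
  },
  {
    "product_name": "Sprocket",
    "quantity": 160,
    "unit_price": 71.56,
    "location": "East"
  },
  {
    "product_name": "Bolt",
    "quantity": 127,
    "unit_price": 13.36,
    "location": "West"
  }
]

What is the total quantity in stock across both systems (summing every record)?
669

To reconcile these schemas, identify the field holding the quantity in stock in each system:
1. In warehouse_gamma it is "inventory_level"
2. In warehouse_alpha it is "quantity"

From warehouse_gamma: 26 + 104 + 200 = 330
From warehouse_alpha: 52 + 160 + 127 = 339

Total: 330 + 339 = 669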